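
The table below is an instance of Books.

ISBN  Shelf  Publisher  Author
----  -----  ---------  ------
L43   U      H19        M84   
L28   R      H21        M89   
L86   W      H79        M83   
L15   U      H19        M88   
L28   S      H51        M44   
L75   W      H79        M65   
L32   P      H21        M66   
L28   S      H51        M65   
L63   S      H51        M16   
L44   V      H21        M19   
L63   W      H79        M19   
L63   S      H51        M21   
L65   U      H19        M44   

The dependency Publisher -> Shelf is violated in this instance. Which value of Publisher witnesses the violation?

H21

Publisher=H19: 3 rows → Shelf = U, U, U ✓
Publisher=H21: 3 rows → Shelf takes values {R, P, V} — violation
Publisher=H79: 3 rows → Shelf = W, W, W ✓
Publisher=H51: 4 rows → Shelf = S, S, S, S ✓
The only Publisher value with inconsistent Shelf is Publisher=H21.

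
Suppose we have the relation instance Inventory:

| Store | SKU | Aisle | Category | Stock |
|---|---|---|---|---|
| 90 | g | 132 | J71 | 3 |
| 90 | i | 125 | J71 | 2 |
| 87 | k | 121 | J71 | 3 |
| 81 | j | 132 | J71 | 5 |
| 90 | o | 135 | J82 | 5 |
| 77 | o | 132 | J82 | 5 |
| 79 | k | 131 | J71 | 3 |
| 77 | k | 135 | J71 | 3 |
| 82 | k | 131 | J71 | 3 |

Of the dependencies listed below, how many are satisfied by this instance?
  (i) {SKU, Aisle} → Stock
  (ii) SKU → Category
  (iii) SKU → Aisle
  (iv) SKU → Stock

(i) {SKU, Aisle} → Stock: every LHS value maps to a single RHS value — holds.
(ii) SKU → Category: every LHS value maps to a single RHS value — holds.
(iii) SKU → Aisle: SKU=k: 4 rows → Aisle takes values {121, 131, 135} — violation; SKU=o: 2 rows → Aisle takes values {135, 132} — violation — fails.
(iv) SKU → Stock: every LHS value maps to a single RHS value — holds.
3 of the 4 dependencies hold.

3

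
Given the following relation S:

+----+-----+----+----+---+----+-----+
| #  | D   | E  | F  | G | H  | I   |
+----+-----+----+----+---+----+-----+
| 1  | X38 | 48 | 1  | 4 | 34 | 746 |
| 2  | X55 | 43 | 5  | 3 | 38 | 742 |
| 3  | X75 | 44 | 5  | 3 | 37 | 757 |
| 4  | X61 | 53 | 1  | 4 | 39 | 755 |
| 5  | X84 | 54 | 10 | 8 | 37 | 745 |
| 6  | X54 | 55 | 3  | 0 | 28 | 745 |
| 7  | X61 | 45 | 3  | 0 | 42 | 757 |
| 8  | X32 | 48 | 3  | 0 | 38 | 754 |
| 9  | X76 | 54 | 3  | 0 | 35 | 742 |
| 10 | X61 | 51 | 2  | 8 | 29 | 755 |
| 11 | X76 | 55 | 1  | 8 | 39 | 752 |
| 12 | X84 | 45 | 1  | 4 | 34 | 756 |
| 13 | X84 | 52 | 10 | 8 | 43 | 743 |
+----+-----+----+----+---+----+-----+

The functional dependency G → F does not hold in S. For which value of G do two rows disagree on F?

8

G=4: rows 1, 4, 12 → F = 1, 1, 1 ✓
G=3: rows 2, 3 → F = 5, 5 ✓
G=8: rows 5, 10, 11, 13 → F takes values {10, 2, 1} — violation
G=0: rows 6, 7, 8, 9 → F = 3, 3, 3, 3 ✓
The only G value with inconsistent F is G=8.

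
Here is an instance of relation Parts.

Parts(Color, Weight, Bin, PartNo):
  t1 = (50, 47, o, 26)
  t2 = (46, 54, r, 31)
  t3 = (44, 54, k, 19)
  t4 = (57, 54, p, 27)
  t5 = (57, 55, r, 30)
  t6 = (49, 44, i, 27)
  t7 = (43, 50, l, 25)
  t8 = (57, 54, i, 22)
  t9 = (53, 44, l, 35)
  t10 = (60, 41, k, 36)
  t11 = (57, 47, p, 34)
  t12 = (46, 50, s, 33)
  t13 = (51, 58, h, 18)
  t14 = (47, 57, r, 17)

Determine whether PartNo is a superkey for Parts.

Rows 4 and 6 have the same PartNo value PartNo=27 but are distinct tuples, so PartNo does not determine every attribute — not a superkey.

No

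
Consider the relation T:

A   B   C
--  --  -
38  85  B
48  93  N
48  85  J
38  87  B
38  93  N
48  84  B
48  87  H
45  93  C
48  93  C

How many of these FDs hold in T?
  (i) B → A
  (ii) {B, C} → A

0

(i) B → A: B=85: 2 rows → A takes values {38, 48} — violation; B=93: 4 rows → A takes values {48, 38, 45} — violation; B=87: 2 rows → A takes values {38, 48} — violation — fails.
(ii) {B, C} → A: (B=93, C=N): 2 rows → A takes values {48, 38} — violation; (B=93, C=C): 2 rows → A takes values {45, 48} — violation — fails.
None of the 2 dependencies hold.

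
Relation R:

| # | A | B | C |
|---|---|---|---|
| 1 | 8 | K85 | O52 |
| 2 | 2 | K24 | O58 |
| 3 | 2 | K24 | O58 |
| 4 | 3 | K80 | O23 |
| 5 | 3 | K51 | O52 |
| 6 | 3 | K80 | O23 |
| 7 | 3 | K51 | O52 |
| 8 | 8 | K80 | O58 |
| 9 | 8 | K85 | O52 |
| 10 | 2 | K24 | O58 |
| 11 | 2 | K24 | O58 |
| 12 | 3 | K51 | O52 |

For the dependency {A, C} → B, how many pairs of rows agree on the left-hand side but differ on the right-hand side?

(A=8, C=O52): all 2 rows agree on B — 0 pairs.
(A=2, C=O58): all 4 rows agree on B — 0 pairs.
(A=3, C=O23): all 2 rows agree on B — 0 pairs.
(A=3, C=O52): all 3 rows agree on B — 0 pairs.

0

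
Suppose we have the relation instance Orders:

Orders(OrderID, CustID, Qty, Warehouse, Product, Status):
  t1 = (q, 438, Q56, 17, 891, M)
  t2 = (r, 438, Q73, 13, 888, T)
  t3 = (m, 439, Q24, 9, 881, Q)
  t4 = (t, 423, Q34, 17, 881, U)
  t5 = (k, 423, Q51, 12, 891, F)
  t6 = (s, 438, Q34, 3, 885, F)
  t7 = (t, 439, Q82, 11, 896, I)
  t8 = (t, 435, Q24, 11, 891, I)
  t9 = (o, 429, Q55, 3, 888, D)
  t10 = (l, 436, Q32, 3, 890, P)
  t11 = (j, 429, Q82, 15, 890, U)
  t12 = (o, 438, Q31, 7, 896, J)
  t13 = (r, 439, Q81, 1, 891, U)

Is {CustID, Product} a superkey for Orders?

Yes

All 13 rows have distinct {CustID, Product} values, so {CustID, Product} → (all attributes) holds and {CustID, Product} is a superkey.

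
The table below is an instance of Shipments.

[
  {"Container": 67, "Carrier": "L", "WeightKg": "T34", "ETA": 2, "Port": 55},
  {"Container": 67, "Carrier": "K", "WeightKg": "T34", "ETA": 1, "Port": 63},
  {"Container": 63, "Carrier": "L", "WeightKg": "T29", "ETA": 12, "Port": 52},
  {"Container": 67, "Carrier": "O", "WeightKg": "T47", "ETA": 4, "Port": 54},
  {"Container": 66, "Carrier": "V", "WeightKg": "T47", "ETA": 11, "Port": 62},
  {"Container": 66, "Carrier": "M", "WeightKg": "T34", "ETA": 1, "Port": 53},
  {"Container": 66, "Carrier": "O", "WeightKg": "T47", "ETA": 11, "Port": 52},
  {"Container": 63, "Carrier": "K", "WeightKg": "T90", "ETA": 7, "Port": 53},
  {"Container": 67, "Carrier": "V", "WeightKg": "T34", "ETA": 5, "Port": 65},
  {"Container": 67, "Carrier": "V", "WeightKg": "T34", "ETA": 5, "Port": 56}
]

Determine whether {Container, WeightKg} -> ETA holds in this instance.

(Container=67, WeightKg=T34): 4 rows → ETA takes values {2, 1, 5} — violation
(Container=63, WeightKg=T29): 1 row → ETA = 12 ✓
(Container=67, WeightKg=T47): 1 row → ETA = 4 ✓
(Container=66, WeightKg=T47): 2 rows → ETA = 11, 11 ✓
(Container=66, WeightKg=T34): 1 row → ETA = 1 ✓
(Container=63, WeightKg=T90): 1 row → ETA = 7 ✓
Two rows agree on {Container, WeightKg} but differ on ETA, so {Container, WeightKg} -> ETA does not hold.

No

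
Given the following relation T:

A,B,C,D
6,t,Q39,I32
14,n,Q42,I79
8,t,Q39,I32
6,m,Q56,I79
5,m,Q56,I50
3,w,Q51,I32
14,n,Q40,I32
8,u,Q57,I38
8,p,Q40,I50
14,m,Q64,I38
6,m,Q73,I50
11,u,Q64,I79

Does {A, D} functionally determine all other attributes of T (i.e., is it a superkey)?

All 12 rows have distinct {A, D} values, so {A, D} → (all attributes) holds and {A, D} is a superkey.

Yes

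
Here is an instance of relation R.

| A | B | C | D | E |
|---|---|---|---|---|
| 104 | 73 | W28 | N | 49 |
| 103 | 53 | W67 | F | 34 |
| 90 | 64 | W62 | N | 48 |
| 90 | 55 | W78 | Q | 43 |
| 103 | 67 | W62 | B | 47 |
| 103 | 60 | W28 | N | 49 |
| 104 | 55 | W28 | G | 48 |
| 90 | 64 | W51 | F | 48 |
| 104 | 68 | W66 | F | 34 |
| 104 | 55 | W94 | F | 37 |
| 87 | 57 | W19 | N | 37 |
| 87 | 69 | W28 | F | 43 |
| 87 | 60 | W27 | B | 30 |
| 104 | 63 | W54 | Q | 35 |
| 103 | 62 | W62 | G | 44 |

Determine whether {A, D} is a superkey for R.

No

Two distinct rows share (A=104, D=F), so {A, D} does not determine every attribute — not a superkey.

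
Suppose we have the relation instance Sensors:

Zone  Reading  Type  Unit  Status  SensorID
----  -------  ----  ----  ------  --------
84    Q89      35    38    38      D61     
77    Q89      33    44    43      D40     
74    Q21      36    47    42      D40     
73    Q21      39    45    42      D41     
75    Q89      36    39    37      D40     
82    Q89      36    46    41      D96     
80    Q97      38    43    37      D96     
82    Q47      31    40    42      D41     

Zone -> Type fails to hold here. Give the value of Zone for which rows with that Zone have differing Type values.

Zone=84: 1 row → Type = 35 ✓
Zone=77: 1 row → Type = 33 ✓
Zone=74: 1 row → Type = 36 ✓
Zone=73: 1 row → Type = 39 ✓
Zone=75: 1 row → Type = 36 ✓
Zone=82: 2 rows → Type takes values {36, 31} — violation
Zone=80: 1 row → Type = 38 ✓
The only Zone value with inconsistent Type is Zone=82.

82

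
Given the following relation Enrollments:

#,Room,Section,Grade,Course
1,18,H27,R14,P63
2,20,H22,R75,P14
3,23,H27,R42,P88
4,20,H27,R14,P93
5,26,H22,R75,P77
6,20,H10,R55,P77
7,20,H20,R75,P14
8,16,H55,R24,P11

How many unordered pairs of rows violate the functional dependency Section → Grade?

Section=H27: violating pairs (1,3), (3,4) — 2 pairs.
Section=H22: all 2 rows agree on Grade — 0 pairs.

2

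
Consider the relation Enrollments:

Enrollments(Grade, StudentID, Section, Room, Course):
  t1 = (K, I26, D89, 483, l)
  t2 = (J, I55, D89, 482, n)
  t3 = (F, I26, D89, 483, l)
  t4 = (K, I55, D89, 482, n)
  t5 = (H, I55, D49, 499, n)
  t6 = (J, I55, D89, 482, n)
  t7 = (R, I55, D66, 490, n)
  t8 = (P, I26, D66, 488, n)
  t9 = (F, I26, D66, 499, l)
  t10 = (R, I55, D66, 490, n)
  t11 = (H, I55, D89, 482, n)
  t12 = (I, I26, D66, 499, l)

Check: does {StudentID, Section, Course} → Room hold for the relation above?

(StudentID=I26, Section=D89, Course=l): rows 1, 3 → Room = 483, 483 ✓
(StudentID=I55, Section=D89, Course=n): rows 2, 4, 6, 11 → Room = 482, 482, 482, 482 ✓
(StudentID=I55, Section=D49, Course=n): row 5 → Room = 499 ✓
(StudentID=I55, Section=D66, Course=n): rows 7, 10 → Room = 490, 490 ✓
(StudentID=I26, Section=D66, Course=n): row 8 → Room = 488 ✓
(StudentID=I26, Section=D66, Course=l): rows 9, 12 → Room = 499, 499 ✓
Every {StudentID, Section, Course} value is associated with a single Room value, so {StudentID, Section, Course} → Room holds.

Yes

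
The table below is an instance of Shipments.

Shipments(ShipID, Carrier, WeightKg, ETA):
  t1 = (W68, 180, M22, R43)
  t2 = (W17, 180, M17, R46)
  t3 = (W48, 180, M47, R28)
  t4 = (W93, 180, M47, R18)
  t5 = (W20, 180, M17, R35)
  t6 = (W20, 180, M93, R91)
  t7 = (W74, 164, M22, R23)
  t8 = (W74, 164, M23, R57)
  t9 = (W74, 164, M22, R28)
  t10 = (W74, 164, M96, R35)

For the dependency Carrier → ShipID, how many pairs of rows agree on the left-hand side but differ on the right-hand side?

Carrier=180: violating pairs (1,2), (1,3), (1,4), (1,5), (1,6), (2,3), (2,4), (2,5), (2,6), (3,4), (3,5), (3,6), (4,5), (4,6) — 14 pairs.
Carrier=164: all 4 rows agree on ShipID — 0 pairs.

14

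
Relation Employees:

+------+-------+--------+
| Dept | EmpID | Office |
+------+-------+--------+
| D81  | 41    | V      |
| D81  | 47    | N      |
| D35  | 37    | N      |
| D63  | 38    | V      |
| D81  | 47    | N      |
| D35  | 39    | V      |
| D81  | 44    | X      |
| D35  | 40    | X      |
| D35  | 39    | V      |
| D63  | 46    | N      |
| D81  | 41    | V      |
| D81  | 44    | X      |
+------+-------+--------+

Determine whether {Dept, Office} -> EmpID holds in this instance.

(Dept=D81, Office=V): 2 rows → EmpID = 41, 41 ✓
(Dept=D81, Office=N): 2 rows → EmpID = 47, 47 ✓
(Dept=D35, Office=N): 1 row → EmpID = 37 ✓
(Dept=D63, Office=V): 1 row → EmpID = 38 ✓
(Dept=D35, Office=V): 2 rows → EmpID = 39, 39 ✓
(Dept=D81, Office=X): 2 rows → EmpID = 44, 44 ✓
(Dept=D35, Office=X): 1 row → EmpID = 40 ✓
(Dept=D63, Office=N): 1 row → EmpID = 46 ✓
Every {Dept, Office} value is associated with a single EmpID value, so {Dept, Office} -> EmpID holds.

Yes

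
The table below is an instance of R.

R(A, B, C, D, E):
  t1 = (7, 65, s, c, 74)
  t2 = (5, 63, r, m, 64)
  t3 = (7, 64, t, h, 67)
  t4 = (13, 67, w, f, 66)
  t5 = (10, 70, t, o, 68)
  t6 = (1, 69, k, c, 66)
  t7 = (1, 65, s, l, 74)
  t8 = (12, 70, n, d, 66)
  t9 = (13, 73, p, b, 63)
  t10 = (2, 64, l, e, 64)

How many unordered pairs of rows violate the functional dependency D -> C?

1

D=c: violating pairs (1,6) — 1 pair.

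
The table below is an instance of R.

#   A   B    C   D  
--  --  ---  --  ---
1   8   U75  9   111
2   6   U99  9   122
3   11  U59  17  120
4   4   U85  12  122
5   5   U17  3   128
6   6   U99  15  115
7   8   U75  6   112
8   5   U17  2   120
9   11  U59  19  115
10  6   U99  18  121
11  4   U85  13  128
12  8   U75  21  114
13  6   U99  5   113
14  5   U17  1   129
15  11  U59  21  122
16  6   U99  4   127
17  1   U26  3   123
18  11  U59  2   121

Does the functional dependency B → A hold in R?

B=U75: rows 1, 7, 12 → A = 8, 8, 8 ✓
B=U99: rows 2, 6, 10, 13, 16 → A = 6, 6, 6, 6, 6 ✓
B=U59: rows 3, 9, 15, 18 → A = 11, 11, 11, 11 ✓
B=U85: rows 4, 11 → A = 4, 4 ✓
B=U17: rows 5, 8, 14 → A = 5, 5, 5 ✓
B=U26: row 17 → A = 1 ✓
Every B value is associated with a single A value, so B → A holds.

Yes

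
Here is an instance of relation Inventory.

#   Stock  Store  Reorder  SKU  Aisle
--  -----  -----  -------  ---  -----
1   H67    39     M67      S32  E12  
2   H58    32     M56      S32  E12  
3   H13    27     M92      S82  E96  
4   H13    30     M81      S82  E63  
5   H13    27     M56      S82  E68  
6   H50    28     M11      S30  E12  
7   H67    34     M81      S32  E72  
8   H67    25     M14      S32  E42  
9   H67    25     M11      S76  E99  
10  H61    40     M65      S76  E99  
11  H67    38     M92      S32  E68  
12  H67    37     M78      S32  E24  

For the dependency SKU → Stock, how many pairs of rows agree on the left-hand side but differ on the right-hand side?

6

SKU=S32: violating pairs (1,2), (2,7), (2,8), (2,11), (2,12) — 5 pairs.
SKU=S82: all 3 rows agree on Stock — 0 pairs.
SKU=S76: violating pairs (9,10) — 1 pair.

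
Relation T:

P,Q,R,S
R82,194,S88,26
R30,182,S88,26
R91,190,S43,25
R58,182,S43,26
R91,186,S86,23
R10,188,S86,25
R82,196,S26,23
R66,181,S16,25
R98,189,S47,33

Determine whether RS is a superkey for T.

No

Two distinct rows share (R=S88, S=26), so RS does not determine every attribute — not a superkey.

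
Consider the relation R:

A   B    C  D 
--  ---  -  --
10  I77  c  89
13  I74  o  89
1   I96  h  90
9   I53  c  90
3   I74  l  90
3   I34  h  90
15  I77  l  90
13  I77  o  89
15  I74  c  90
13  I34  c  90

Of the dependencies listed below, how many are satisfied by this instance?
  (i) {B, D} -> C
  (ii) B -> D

0

(i) {B, D} -> C: (B=I77, D=89): 2 rows → C takes values {c, o} — violation; (B=I74, D=90): 2 rows → C takes values {l, c} — violation; (B=I34, D=90): 2 rows → C takes values {h, c} — violation — fails.
(ii) B -> D: B=I77: 3 rows → D takes values {89, 90} — violation; B=I74: 3 rows → D takes values {89, 90} — violation — fails.
None of the 2 dependencies hold.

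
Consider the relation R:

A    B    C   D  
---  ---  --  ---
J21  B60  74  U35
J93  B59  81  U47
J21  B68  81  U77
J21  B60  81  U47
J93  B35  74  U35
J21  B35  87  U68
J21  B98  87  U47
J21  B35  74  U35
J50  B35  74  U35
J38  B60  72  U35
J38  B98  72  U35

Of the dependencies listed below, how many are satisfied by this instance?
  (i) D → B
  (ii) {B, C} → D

1

(i) D → B: D=U35: 6 rows → B takes values {B60, B35, B98} — violation; D=U47: 3 rows → B takes values {B59, B60, B98} — violation — fails.
(ii) {B, C} → D: every LHS value maps to a single RHS value — holds.
1 of the 2 dependencies holds.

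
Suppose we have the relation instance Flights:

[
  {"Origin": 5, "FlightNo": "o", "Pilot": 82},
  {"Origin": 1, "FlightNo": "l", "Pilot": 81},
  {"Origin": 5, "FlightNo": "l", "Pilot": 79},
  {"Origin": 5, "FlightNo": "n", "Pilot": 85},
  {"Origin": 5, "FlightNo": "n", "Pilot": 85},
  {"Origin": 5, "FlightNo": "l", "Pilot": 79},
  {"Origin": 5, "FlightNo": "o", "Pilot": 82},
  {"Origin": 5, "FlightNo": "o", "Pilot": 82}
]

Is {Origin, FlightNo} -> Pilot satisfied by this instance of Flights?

(Origin=5, FlightNo=o): 3 rows → Pilot = 82, 82, 82 ✓
(Origin=1, FlightNo=l): 1 row → Pilot = 81 ✓
(Origin=5, FlightNo=l): 2 rows → Pilot = 79, 79 ✓
(Origin=5, FlightNo=n): 2 rows → Pilot = 85, 85 ✓
Every {Origin, FlightNo} value is associated with a single Pilot value, so {Origin, FlightNo} -> Pilot holds.

Yes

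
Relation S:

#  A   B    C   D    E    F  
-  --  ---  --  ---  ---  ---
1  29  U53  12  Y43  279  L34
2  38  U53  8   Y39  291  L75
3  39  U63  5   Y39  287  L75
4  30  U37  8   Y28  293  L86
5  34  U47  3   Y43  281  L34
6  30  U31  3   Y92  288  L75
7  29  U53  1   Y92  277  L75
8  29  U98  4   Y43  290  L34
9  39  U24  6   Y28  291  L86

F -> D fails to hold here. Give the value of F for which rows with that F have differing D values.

F=L34: rows 1, 5, 8 → D = Y43, Y43, Y43 ✓
F=L75: rows 2, 3, 6, 7 → D takes values {Y39, Y92} — violation
F=L86: rows 4, 9 → D = Y28, Y28 ✓
The only F value with inconsistent D is F=L75.

L75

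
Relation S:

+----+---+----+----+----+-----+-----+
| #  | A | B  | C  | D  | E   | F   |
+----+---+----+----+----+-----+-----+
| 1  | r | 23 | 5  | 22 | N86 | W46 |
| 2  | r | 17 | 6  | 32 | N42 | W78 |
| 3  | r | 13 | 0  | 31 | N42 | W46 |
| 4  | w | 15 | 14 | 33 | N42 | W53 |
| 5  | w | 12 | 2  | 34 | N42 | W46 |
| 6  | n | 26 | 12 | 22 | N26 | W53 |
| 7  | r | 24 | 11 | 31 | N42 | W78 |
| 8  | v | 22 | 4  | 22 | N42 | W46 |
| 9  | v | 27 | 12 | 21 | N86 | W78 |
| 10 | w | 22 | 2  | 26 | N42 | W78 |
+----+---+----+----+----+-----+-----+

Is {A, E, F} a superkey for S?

No

Rows 2 and 7 have the same {A, E, F} value (A=r, E=N42, F=W78) but are distinct tuples, so {A, E, F} does not determine every attribute — not a superkey.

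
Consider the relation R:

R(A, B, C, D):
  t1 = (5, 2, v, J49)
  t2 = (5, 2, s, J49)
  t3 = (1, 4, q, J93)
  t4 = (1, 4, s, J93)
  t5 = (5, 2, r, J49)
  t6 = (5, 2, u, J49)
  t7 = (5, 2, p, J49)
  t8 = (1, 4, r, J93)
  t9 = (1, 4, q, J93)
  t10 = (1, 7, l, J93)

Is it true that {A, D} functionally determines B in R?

(A=5, D=J49): rows 1, 2, 5, 6, 7 → B = 2, 2, 2, 2, 2 ✓
(A=1, D=J93): rows 3, 4, 8, 9, 10 → B takes values {4, 7} — violation
Two rows agree on {A, D} but differ on B, so {A, D} → B does not hold.

No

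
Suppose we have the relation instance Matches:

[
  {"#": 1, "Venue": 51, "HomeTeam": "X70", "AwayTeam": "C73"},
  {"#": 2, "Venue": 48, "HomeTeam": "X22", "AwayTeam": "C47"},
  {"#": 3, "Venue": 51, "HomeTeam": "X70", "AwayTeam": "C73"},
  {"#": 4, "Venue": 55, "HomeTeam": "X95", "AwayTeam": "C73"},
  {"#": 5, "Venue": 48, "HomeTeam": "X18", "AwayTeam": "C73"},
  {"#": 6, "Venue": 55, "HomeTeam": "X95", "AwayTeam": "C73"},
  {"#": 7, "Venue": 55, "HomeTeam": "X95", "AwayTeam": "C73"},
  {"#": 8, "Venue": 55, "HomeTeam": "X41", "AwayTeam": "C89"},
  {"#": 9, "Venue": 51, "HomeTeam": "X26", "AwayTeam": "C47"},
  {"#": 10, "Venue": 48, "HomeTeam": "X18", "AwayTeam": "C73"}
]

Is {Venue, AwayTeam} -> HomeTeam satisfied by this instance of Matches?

Yes

(Venue=51, AwayTeam=C73): rows 1, 3 → HomeTeam = X70, X70 ✓
(Venue=48, AwayTeam=C47): row 2 → HomeTeam = X22 ✓
(Venue=55, AwayTeam=C73): rows 4, 6, 7 → HomeTeam = X95, X95, X95 ✓
(Venue=48, AwayTeam=C73): rows 5, 10 → HomeTeam = X18, X18 ✓
(Venue=55, AwayTeam=C89): row 8 → HomeTeam = X41 ✓
(Venue=51, AwayTeam=C47): row 9 → HomeTeam = X26 ✓
Every {Venue, AwayTeam} value is associated with a single HomeTeam value, so {Venue, AwayTeam} -> HomeTeam holds.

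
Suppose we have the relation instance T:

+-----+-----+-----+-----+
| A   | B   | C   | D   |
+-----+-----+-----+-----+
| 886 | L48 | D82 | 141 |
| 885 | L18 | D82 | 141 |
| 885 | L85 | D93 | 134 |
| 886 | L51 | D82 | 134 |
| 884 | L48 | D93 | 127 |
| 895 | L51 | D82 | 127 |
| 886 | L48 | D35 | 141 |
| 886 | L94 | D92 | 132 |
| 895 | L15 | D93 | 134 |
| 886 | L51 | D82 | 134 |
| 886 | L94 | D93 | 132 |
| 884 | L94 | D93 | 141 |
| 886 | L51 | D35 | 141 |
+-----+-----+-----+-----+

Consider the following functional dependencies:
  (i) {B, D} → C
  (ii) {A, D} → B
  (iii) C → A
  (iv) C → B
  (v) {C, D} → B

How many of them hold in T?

0

(i) {B, D} → C: (B=L48, D=141): 2 rows → C takes values {D82, D35} — violation; (B=L94, D=132): 2 rows → C takes values {D92, D93} — violation — fails.
(ii) {A, D} → B: (A=886, D=141): 3 rows → B takes values {L48, L51} — violation — fails.
(iii) C → A: C=D82: 5 rows → A takes values {886, 885, 895} — violation; C=D93: 5 rows → A takes values {885, 884, 895, 886} — violation — fails.
(iv) C → B: C=D82: 5 rows → B takes values {L48, L18, L51} — violation; C=D93: 5 rows → B takes values {L85, L48, L15, L94} — violation; C=D35: 2 rows → B takes values {L48, L51} — violation — fails.
(v) {C, D} → B: (C=D82, D=141): 2 rows → B takes values {L48, L18} — violation; (C=D93, D=134): 2 rows → B takes values {L85, L15} — violation; (C=D35, D=141): 2 rows → B takes values {L48, L51} — violation — fails.
None of the 5 dependencies hold.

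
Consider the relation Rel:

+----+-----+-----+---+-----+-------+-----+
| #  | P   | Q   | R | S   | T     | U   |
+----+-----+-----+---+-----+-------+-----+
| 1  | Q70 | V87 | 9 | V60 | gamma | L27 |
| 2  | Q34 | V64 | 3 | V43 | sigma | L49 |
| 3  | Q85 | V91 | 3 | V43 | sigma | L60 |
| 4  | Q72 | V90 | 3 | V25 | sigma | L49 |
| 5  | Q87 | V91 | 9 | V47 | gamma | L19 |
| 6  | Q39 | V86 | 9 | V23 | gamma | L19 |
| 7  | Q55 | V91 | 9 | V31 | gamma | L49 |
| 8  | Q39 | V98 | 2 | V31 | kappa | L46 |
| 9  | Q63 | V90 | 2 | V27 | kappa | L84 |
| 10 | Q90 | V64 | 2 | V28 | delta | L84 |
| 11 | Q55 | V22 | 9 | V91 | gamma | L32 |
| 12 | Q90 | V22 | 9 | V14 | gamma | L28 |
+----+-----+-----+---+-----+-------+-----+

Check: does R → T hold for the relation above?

No

R=9: rows 1, 5, 6, 7, 11, 12 → T = gamma, gamma, gamma, gamma, gamma, gamma ✓
R=3: rows 2, 3, 4 → T = sigma, sigma, sigma ✓
R=2: rows 8, 9, 10 → T takes values {kappa, delta} — violation
Two rows agree on R but differ on T, so R → T does not hold.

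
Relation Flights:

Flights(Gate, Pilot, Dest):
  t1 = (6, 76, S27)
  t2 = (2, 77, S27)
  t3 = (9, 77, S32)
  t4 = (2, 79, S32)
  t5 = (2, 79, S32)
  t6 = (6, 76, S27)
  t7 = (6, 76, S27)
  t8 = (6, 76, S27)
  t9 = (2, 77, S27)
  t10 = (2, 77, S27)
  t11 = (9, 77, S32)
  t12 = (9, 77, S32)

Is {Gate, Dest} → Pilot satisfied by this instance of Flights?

(Gate=6, Dest=S27): rows 1, 6, 7, 8 → Pilot = 76, 76, 76, 76 ✓
(Gate=2, Dest=S27): rows 2, 9, 10 → Pilot = 77, 77, 77 ✓
(Gate=9, Dest=S32): rows 3, 11, 12 → Pilot = 77, 77, 77 ✓
(Gate=2, Dest=S32): rows 4, 5 → Pilot = 79, 79 ✓
Every {Gate, Dest} value is associated with a single Pilot value, so {Gate, Dest} → Pilot holds.

Yes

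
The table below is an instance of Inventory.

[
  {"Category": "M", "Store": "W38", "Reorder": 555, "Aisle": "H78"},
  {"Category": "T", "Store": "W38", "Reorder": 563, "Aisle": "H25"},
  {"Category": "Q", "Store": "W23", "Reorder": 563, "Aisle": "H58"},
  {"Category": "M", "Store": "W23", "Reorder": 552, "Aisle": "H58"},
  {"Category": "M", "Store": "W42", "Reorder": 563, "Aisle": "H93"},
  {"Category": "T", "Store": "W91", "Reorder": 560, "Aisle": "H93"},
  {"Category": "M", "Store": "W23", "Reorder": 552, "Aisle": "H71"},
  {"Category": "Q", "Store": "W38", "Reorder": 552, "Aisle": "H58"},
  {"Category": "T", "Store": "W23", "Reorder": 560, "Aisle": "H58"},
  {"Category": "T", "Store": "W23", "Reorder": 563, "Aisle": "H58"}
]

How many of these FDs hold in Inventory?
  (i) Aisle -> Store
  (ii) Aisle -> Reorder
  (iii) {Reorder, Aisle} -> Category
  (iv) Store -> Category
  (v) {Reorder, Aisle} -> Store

(i) Aisle -> Store: Aisle=H58: 5 rows → Store takes values {W23, W38} — violation; Aisle=H93: 2 rows → Store takes values {W42, W91} — violation — fails.
(ii) Aisle -> Reorder: Aisle=H58: 5 rows → Reorder takes values {563, 552, 560} — violation; Aisle=H93: 2 rows → Reorder takes values {563, 560} — violation — fails.
(iii) {Reorder, Aisle} -> Category: (Reorder=563, Aisle=H58): 2 rows → Category takes values {Q, T} — violation; (Reorder=552, Aisle=H58): 2 rows → Category takes values {M, Q} — violation — fails.
(iv) Store -> Category: Store=W38: 3 rows → Category takes values {M, T, Q} — violation; Store=W23: 5 rows → Category takes values {Q, M, T} — violation — fails.
(v) {Reorder, Aisle} -> Store: (Reorder=552, Aisle=H58): 2 rows → Store takes values {W23, W38} — violation — fails.
None of the 5 dependencies hold.

0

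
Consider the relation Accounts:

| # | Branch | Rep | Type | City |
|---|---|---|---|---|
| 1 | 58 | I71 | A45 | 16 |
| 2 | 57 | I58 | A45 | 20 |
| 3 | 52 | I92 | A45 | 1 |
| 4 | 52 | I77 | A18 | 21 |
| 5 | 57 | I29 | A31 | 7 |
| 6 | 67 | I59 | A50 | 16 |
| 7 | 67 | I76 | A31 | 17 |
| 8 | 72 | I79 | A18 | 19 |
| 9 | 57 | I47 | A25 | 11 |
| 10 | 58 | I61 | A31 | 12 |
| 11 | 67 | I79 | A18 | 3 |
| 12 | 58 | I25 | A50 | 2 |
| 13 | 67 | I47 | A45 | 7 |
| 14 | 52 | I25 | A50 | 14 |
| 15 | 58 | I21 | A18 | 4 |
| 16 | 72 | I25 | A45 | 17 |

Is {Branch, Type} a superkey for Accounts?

Yes

All 16 rows have distinct {Branch, Type} values, so {Branch, Type} → (all attributes) holds and {Branch, Type} is a superkey.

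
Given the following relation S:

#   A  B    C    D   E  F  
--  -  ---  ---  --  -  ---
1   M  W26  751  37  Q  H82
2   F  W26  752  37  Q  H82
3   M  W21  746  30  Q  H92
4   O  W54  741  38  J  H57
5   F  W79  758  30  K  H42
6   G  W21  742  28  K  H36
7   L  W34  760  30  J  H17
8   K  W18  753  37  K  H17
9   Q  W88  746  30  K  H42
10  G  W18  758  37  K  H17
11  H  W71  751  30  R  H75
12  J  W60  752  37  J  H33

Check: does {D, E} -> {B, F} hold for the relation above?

(D=37, E=Q): rows 1, 2 → {B,F} = (W26, H82), (W26, H82) ✓
(D=30, E=Q): row 3 → {B,F} = (W21, H92) ✓
(D=38, E=J): row 4 → {B,F} = (W54, H57) ✓
(D=30, E=K): rows 5, 9 → {B,F} takes values {(W79, H42), (W88, H42)} — violation
(D=28, E=K): row 6 → {B,F} = (W21, H36) ✓
(D=30, E=J): row 7 → {B,F} = (W34, H17) ✓
(D=37, E=K): rows 8, 10 → {B,F} = (W18, H17), (W18, H17) ✓
(D=30, E=R): row 11 → {B,F} = (W71, H75) ✓
(D=37, E=J): row 12 → {B,F} = (W60, H33) ✓
Two rows agree on {D, E} but differ on {B, F}, so {D, E} -> {B, F} does not hold.

No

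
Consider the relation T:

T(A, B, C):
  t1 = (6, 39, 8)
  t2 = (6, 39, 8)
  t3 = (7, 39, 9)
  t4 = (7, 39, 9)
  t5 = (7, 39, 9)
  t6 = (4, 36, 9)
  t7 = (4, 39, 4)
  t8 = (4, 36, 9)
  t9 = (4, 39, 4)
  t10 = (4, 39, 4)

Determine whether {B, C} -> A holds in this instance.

(B=39, C=8): rows 1, 2 → A = 6, 6 ✓
(B=39, C=9): rows 3, 4, 5 → A = 7, 7, 7 ✓
(B=36, C=9): rows 6, 8 → A = 4, 4 ✓
(B=39, C=4): rows 7, 9, 10 → A = 4, 4, 4 ✓
Every {B, C} value is associated with a single A value, so {B, C} -> A holds.

Yes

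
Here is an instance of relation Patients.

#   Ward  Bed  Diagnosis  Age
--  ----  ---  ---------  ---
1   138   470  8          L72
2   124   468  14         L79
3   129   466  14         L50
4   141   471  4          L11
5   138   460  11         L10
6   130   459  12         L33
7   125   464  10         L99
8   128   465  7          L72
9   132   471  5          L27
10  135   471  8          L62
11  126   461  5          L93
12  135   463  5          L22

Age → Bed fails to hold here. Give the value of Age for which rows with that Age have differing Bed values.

L72

Age=L72: rows 1, 8 → Bed takes values {470, 465} — violation
Age=L79: row 2 → Bed = 468 ✓
Age=L50: row 3 → Bed = 466 ✓
Age=L11: row 4 → Bed = 471 ✓
Age=L10: row 5 → Bed = 460 ✓
Age=L33: row 6 → Bed = 459 ✓
Age=L99: row 7 → Bed = 464 ✓
Age=L27: row 9 → Bed = 471 ✓
Age=L62: row 10 → Bed = 471 ✓
Age=L93: row 11 → Bed = 461 ✓
Age=L22: row 12 → Bed = 463 ✓
The only Age value with inconsistent Bed is Age=L72.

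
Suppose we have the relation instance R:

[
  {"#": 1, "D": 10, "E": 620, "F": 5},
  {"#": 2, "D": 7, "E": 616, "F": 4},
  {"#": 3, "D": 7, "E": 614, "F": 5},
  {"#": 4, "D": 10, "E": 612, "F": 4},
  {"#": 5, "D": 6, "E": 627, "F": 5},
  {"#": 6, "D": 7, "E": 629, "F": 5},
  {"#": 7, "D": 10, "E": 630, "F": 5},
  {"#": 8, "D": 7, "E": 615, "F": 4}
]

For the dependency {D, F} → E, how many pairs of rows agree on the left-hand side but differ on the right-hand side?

3

(D=10, F=5): violating pairs (1,7) — 1 pair.
(D=7, F=4): violating pairs (2,8) — 1 pair.
(D=7, F=5): violating pairs (3,6) — 1 pair.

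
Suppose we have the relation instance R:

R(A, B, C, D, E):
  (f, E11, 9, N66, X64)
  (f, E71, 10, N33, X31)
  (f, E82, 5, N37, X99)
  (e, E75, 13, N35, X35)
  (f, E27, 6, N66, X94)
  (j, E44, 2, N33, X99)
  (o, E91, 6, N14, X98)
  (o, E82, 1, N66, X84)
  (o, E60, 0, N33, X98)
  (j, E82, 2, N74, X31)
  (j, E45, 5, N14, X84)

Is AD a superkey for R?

Two distinct rows share (A=f, D=N66), so AD does not determine every attribute — not a superkey.

No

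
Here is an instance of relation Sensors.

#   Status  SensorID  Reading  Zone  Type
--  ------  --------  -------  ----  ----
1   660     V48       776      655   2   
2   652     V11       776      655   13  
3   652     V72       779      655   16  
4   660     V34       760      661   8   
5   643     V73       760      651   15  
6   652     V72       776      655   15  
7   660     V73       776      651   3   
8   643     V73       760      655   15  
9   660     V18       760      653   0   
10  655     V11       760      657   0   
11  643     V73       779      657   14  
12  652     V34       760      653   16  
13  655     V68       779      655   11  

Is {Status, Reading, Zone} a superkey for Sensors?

No

Rows 2 and 6 have the same {Status, Reading, Zone} value (Status=652, Reading=776, Zone=655) but are distinct tuples, so {Status, Reading, Zone} does not determine every attribute — not a superkey.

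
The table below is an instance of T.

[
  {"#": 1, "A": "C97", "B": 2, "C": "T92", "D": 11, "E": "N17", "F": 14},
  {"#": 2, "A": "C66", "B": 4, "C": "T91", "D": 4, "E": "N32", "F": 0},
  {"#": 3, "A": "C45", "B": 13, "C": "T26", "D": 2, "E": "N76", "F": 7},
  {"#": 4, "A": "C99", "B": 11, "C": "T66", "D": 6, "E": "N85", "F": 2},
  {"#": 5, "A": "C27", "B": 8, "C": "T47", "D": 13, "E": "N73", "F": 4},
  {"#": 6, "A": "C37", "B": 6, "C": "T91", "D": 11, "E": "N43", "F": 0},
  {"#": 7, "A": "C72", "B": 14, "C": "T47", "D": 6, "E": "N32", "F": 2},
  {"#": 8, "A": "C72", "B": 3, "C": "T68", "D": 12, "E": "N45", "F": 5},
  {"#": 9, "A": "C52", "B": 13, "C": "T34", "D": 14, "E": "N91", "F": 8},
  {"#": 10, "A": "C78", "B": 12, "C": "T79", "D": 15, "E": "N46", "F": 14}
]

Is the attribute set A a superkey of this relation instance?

Rows 7 and 8 have the same A value A=C72 but are distinct tuples, so A does not determine every attribute — not a superkey.

No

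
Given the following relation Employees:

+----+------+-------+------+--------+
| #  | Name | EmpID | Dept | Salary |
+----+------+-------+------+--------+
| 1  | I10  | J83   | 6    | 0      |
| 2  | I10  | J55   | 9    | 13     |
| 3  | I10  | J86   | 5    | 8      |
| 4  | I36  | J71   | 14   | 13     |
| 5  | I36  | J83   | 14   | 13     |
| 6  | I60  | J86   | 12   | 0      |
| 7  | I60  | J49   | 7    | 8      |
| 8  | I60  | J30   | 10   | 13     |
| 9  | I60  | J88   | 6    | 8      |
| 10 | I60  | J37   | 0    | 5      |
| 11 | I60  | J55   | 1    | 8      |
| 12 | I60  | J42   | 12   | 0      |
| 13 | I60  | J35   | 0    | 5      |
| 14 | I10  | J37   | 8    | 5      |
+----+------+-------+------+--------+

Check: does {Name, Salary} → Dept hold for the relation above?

(Name=I10, Salary=0): row 1 → Dept = 6 ✓
(Name=I10, Salary=13): row 2 → Dept = 9 ✓
(Name=I10, Salary=8): row 3 → Dept = 5 ✓
(Name=I36, Salary=13): rows 4, 5 → Dept = 14, 14 ✓
(Name=I60, Salary=0): rows 6, 12 → Dept = 12, 12 ✓
(Name=I60, Salary=8): rows 7, 9, 11 → Dept takes values {7, 6, 1} — violation
(Name=I60, Salary=13): row 8 → Dept = 10 ✓
(Name=I60, Salary=5): rows 10, 13 → Dept = 0, 0 ✓
(Name=I10, Salary=5): row 14 → Dept = 8 ✓
Two rows agree on {Name, Salary} but differ on Dept, so {Name, Salary} → Dept does not hold.

No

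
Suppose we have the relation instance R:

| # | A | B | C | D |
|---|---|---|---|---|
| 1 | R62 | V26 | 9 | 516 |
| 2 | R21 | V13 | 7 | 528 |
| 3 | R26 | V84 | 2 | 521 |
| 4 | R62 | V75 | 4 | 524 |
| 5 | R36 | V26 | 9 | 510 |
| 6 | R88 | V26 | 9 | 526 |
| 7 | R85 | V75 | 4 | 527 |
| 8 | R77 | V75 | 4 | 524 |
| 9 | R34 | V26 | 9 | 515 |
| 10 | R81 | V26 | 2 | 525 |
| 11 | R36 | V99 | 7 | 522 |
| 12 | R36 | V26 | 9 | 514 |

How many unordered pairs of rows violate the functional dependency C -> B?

2

C=9: all 5 rows agree on B — 0 pairs.
C=7: violating pairs (2,11) — 1 pair.
C=2: violating pairs (3,10) — 1 pair.
C=4: all 3 rows agree on B — 0 pairs.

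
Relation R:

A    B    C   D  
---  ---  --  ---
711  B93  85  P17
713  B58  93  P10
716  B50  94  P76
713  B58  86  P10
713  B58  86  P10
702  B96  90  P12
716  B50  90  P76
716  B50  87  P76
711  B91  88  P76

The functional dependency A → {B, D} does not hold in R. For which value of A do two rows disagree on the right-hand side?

A=711: 2 rows → {B,D} takes values {(B93, P17), (B91, P76)} — violation
A=713: 3 rows → {B,D} = (B58, P10), (B58, P10), (B58, P10) ✓
A=716: 3 rows → {B,D} = (B50, P76), (B50, P76), (B50, P76) ✓
A=702: 1 row → {B,D} = (B96, P12) ✓
The only A value with inconsistent RHS is A=711.

711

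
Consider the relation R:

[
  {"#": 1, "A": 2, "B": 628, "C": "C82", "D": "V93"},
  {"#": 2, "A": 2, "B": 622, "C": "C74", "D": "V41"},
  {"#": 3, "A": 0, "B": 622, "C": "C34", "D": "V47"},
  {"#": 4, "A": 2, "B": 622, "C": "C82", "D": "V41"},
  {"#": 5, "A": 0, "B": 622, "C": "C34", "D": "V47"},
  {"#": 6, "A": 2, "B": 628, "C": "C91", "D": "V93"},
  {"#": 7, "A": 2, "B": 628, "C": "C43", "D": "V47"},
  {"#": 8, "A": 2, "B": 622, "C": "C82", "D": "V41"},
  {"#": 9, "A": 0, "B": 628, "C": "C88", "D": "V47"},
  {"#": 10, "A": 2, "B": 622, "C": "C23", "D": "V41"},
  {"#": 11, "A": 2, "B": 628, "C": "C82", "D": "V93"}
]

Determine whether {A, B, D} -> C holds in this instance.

No

(A=2, B=628, D=V93): rows 1, 6, 11 → C takes values {C82, C91} — violation
(A=2, B=622, D=V41): rows 2, 4, 8, 10 → C takes values {C74, C82, C23} — violation
(A=0, B=622, D=V47): rows 3, 5 → C = C34, C34 ✓
(A=2, B=628, D=V47): row 7 → C = C43 ✓
(A=0, B=628, D=V47): row 9 → C = C88 ✓
Two rows agree on {A, B, D} but differ on C, so {A, B, D} -> C does not hold.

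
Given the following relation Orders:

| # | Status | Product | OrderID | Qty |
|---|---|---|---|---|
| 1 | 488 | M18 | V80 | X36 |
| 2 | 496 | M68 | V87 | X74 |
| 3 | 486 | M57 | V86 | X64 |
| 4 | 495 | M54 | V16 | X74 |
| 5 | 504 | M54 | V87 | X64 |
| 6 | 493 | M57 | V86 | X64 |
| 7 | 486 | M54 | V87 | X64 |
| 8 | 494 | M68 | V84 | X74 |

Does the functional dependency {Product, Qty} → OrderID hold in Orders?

(Product=M18, Qty=X36): row 1 → OrderID = V80 ✓
(Product=M68, Qty=X74): rows 2, 8 → OrderID takes values {V87, V84} — violation
(Product=M57, Qty=X64): rows 3, 6 → OrderID = V86, V86 ✓
(Product=M54, Qty=X74): row 4 → OrderID = V16 ✓
(Product=M54, Qty=X64): rows 5, 7 → OrderID = V87, V87 ✓
Two rows agree on {Product, Qty} but differ on OrderID, so {Product, Qty} → OrderID does not hold.

No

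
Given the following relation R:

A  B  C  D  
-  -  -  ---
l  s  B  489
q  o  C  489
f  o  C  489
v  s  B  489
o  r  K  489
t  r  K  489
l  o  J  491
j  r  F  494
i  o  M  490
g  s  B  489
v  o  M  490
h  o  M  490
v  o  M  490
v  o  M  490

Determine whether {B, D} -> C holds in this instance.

Yes

(B=s, D=489): 3 rows → C = B, B, B ✓
(B=o, D=489): 2 rows → C = C, C ✓
(B=r, D=489): 2 rows → C = K, K ✓
(B=o, D=491): 1 row → C = J ✓
(B=r, D=494): 1 row → C = F ✓
(B=o, D=490): 5 rows → C = M, M, M, M, M ✓
Every {B, D} value is associated with a single C value, so {B, D} -> C holds.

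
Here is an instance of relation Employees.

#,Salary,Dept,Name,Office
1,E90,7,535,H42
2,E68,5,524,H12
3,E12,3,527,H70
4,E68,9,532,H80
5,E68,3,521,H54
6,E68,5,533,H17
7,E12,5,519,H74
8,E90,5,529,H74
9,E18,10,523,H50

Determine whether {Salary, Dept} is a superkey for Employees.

Rows 2 and 6 have the same {Salary, Dept} value (Salary=E68, Dept=5) but are distinct tuples, so {Salary, Dept} does not determine every attribute — not a superkey.

No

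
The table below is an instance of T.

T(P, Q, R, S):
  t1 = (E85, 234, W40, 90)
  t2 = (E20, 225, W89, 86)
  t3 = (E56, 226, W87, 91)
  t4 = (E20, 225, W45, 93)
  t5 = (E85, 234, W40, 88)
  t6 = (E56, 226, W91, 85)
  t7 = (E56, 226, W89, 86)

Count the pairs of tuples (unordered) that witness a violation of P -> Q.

0

P=E85: all 2 rows agree on Q — 0 pairs.
P=E20: all 2 rows agree on Q — 0 pairs.
P=E56: all 3 rows agree on Q — 0 pairs.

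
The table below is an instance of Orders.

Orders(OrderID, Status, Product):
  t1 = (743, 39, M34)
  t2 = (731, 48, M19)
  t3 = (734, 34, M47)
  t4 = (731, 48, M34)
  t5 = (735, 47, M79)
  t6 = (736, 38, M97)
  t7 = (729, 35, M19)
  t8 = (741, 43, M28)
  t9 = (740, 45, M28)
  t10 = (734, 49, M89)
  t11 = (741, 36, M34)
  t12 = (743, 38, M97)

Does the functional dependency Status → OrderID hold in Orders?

Status=39: row 1 → OrderID = 743 ✓
Status=48: rows 2, 4 → OrderID = 731, 731 ✓
Status=34: row 3 → OrderID = 734 ✓
Status=47: row 5 → OrderID = 735 ✓
Status=38: rows 6, 12 → OrderID takes values {736, 743} — violation
Status=35: row 7 → OrderID = 729 ✓
Status=43: row 8 → OrderID = 741 ✓
Status=45: row 9 → OrderID = 740 ✓
Status=49: row 10 → OrderID = 734 ✓
Status=36: row 11 → OrderID = 741 ✓
Two rows agree on Status but differ on OrderID, so Status → OrderID does not hold.

No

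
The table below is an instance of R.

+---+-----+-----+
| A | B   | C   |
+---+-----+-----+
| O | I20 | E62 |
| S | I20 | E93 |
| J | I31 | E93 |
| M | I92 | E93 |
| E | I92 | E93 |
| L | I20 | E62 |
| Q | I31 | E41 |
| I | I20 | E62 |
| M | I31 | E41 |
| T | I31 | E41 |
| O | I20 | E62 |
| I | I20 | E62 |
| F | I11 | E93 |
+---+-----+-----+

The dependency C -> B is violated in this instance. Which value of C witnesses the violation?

E93

C=E62: 5 rows → B = I20, I20, I20, I20, I20 ✓
C=E93: 5 rows → B takes values {I20, I31, I92, I11} — violation
C=E41: 3 rows → B = I31, I31, I31 ✓
The only C value with inconsistent B is C=E93.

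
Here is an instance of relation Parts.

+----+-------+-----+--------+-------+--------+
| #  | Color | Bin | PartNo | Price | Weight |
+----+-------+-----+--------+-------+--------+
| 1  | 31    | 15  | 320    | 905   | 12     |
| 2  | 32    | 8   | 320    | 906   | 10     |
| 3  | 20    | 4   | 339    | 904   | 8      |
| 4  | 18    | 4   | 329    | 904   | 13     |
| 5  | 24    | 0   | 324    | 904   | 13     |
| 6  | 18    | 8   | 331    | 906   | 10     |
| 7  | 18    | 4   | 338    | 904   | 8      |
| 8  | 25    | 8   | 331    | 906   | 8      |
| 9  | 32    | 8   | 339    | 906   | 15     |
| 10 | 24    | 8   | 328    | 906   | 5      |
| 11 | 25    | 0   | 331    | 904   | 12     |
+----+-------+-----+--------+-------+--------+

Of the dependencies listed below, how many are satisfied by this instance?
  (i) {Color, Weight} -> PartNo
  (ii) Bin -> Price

2

(i) {Color, Weight} -> PartNo: every LHS value maps to a single RHS value — holds.
(ii) Bin -> Price: every LHS value maps to a single RHS value — holds.
2 of the 2 dependencies hold.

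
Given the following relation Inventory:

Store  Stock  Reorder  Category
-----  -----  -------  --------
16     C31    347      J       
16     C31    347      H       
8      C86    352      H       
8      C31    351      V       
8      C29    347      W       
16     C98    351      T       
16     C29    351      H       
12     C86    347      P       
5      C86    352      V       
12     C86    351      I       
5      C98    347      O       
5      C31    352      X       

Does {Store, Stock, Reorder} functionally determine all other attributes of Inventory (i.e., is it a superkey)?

Two distinct rows share (Store=16, Stock=C31, Reorder=347), so {Store, Stock, Reorder} does not determine every attribute — not a superkey.

No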